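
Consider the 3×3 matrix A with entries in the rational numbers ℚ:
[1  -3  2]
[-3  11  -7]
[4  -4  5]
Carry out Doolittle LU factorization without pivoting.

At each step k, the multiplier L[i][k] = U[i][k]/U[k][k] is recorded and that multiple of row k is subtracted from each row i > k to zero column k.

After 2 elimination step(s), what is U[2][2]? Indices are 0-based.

U[2][2] = 1

Step 1: pivot at (0,0) is 1.
  row1 ← row1 − (-3)·row0  ⇒  L[1][0]=-3, U row1=(0, 2, -1)
  row2 ← row2 − (4)·row0  ⇒  L[2][0]=4, U row2=(0, 8, -3)
Step 2: pivot at (1,1) is 2.
  row2 ← row2 − (4)·row1  ⇒  L[2][1]=4, U row2=(0, 0, 1)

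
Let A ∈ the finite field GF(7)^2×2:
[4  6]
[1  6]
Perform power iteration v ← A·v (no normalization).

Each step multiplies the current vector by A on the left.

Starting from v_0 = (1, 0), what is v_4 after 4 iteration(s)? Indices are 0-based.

v_0 = (1, 0).
v_1 = A·v_0 = (4, 1).
v_2 = A·v_1 = (1, 3).
v_3 = A·v_2 = (1, 5).
v_4 = A·v_3 = (6, 3).

v_4 = (6, 3)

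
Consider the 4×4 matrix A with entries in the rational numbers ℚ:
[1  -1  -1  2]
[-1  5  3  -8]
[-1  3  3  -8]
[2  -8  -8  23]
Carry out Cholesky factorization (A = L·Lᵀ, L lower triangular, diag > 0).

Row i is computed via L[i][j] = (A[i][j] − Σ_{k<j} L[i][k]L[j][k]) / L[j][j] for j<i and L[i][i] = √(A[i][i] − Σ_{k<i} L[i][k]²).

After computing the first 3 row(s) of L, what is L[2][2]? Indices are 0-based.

L[2][2] = 1

Step 1: L[0][0] = √(1) = 1.
  L[1][0] = (-1) / L[0][0] = -1.
Step 2: L[1][1] = √(4) = 2.
  L[2][0] = (-1) / L[0][0] = -1.
  L[2][1] = (2) / L[1][1] = 1.
Step 3: L[2][2] = √(1) = 1.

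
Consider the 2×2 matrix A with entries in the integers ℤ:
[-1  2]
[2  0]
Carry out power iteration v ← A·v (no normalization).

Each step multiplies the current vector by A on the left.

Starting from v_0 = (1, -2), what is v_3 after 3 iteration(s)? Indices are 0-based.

v_3 = (-29, 18)

v_0 = (1, -2).
v_1 = A·v_0 = (-5, 2).
v_2 = A·v_1 = (9, -10).
v_3 = A·v_2 = (-29, 18).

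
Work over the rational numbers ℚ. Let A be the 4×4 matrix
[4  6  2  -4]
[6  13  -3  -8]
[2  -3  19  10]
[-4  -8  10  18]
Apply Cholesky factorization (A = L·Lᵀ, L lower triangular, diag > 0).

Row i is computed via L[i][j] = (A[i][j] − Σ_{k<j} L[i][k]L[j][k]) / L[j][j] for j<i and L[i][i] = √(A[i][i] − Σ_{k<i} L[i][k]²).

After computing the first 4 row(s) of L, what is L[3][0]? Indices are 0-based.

Step 1: L[0][0] = √(4) = 2.
  L[1][0] = (6) / L[0][0] = 3.
Step 2: L[1][1] = √(4) = 2.
  L[2][0] = (2) / L[0][0] = 1.
  L[2][1] = (-6) / L[1][1] = -3.
Step 3: L[2][2] = √(9) = 3.
  L[3][0] = (-4) / L[0][0] = -2.
  L[3][1] = (-2) / L[1][1] = -1.
  L[3][2] = (9) / L[2][2] = 3.
Step 4: L[3][3] = √(4) = 2.

L[3][0] = -2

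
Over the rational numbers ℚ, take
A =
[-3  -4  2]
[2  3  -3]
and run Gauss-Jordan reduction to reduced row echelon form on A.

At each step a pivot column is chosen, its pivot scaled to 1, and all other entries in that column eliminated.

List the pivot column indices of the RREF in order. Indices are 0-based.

pivot columns: 0, 1

step 1: normalize row 0 (÷-3) = (1, 4/3, -2/3)
  row 1: subtract 2×row0 = (0, 1/3, -5/3)
step 2: normalize row 1 (÷1/3) = (0, 1, -5)
  row 0: subtract 4/3×row1 = (1, 0, 6)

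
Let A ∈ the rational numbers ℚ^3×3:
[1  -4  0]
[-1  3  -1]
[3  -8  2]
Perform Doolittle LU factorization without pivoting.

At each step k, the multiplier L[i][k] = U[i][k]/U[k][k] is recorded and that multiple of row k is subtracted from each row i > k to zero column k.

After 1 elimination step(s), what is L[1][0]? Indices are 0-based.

[col 0] pivot 1
  R1 -= -1*R0 → (0, -1, -1)  (L[1][0] := -1)
  R2 -= 3*R0 → (0, 4, 2)  (L[2][0] := 3)

L[1][0] = -1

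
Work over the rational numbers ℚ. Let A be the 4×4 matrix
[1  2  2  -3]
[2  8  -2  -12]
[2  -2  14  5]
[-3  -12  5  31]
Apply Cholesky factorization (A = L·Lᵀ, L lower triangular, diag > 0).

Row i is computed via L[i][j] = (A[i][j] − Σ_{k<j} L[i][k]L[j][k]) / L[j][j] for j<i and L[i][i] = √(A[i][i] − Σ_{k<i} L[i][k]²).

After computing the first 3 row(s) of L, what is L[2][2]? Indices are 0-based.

Step 1: L[0][0] = √(1) = 1.
  L[1][0] = (2) / L[0][0] = 2.
Step 2: L[1][1] = √(4) = 2.
  L[2][0] = (2) / L[0][0] = 2.
  L[2][1] = (-6) / L[1][1] = -3.
Step 3: L[2][2] = √(1) = 1.

L[2][2] = 1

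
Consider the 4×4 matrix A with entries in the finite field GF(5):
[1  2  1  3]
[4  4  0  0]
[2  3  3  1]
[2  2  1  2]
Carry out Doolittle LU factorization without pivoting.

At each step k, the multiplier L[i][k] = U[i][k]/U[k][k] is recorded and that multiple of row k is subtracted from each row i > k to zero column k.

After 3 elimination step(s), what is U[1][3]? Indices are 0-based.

Step 1: pivot at (0,0) is 1.
  row1 ← row1 − (4)·row0  ⇒  L[1][0]=4, U row1=(0, 1, 1, 3)
  row2 ← row2 − (2)·row0  ⇒  L[2][0]=2, U row2=(0, 4, 1, 0)
  row3 ← row3 − (2)·row0  ⇒  L[3][0]=2, U row3=(0, 3, 4, 1)
Step 2: pivot at (1,1) is 1.
  row2 ← row2 − (4)·row1  ⇒  L[2][1]=4, U row2=(0, 0, 2, 3)
  row3 ← row3 − (3)·row1  ⇒  L[3][1]=3, U row3=(0, 0, 1, 2)
Step 3: pivot at (2,2) is 2.
  row3 ← row3 − (3)·row2  ⇒  L[3][2]=3, U row3=(0, 0, 0, 3)

U[1][3] = 3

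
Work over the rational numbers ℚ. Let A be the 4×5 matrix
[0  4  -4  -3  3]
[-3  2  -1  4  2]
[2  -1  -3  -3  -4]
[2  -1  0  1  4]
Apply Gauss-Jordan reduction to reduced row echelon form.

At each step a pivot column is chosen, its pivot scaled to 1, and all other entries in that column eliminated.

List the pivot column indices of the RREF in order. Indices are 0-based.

pivot(0,0): swap R0↔R1
pivot(0,0)=-3: scale R0 → (1, -2/3, 1/3, -4/3, -2/3)
  clear (2,0): R2 −= (2)R0 → (0, 1/3, -11/3, -1/3, -8/3)
  clear (3,0): R3 −= (2)R0 → (0, 1/3, -2/3, 11/3, 16/3)
pivot(1,1)=4: scale R1 → (0, 1, -1, -3/4, 3/4)
  clear (0,1): R0 −= (-2/3)R1 → (1, 0, -1/3, -11/6, -1/6)
  clear (2,1): R2 −= (1/3)R1 → (0, 0, -10/3, -1/12, -35/12)
  clear (3,1): R3 −= (1/3)R1 → (0, 0, -1/3, 47/12, 61/12)
pivot(2,2)=-10/3: scale R2 → (0, 0, 1, 1/40, 7/8)
  clear (0,2): R0 −= (-1/3)R2 → (1, 0, 0, -73/40, 1/8)
  clear (1,2): R1 −= (-1)R2 → (0, 1, 0, -29/40, 13/8)
  clear (3,2): R3 −= (-1/3)R2 → (0, 0, 0, 157/40, 43/8)
pivot(3,3)=157/40: scale R3 → (0, 0, 0, 1, 215/157)
  clear (0,3): R0 −= (-73/40)R3 → (1, 0, 0, 0, 412/157)
  clear (1,3): R1 −= (-29/40)R3 → (0, 1, 0, 0, 411/157)
  clear (2,3): R2 −= (1/40)R3 → (0, 0, 1, 0, 132/157)

pivot columns: 0, 1, 2, 3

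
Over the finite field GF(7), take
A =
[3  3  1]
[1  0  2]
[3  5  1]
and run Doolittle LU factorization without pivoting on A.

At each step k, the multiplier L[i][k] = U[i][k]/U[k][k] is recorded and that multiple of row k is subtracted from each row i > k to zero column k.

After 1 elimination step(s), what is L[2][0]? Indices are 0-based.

L[2][0] = 1

[col 0] pivot 3
  R1 -= 5*R0 → (0, 6, 4)  (L[1][0] := 5)
  R2 -= 1*R0 → (0, 2, 0)  (L[2][0] := 1)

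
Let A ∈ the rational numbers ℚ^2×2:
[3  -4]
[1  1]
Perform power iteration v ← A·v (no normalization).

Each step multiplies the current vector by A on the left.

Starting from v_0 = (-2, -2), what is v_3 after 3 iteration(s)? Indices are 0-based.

v_0 = (-2, -2).
v_1 = A·v_0 = (2, -4).
v_2 = A·v_1 = (22, -2).
v_3 = A·v_2 = (74, 20).

v_3 = (74, 20)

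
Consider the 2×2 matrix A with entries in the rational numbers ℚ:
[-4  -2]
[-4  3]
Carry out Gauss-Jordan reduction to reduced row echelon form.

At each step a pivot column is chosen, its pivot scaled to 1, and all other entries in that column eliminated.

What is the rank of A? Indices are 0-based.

rank = 2

step 1: normalize row 0 (÷-4) = (1, 1/2)
  row 1: subtract -4×row0 = (0, 5)
step 2: normalize row 1 (÷5) = (0, 1)
  row 0: subtract 1/2×row1 = (1, 0)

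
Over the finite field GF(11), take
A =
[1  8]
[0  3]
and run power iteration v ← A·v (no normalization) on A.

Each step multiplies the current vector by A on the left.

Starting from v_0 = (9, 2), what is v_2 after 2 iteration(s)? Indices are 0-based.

v_0 = (9, 2).
v_1 = A·v_0 = (3, 6).
v_2 = A·v_1 = (7, 7).

v_2 = (7, 7)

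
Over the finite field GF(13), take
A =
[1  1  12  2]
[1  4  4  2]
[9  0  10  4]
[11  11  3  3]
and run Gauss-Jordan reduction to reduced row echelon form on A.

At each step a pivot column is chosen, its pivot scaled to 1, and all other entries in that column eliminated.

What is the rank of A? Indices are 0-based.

pivot(0,0)=1: scale R0 → (1, 1, 12, 2)
  clear (1,0): R1 −= (1)R0 → (0, 3, 5, 0)
  clear (2,0): R2 −= (9)R0 → (0, 4, 6, 12)
  clear (3,0): R3 −= (11)R0 → (0, 0, 1, 7)
pivot(1,1)=3: scale R1 → (0, 1, 6, 0)
  clear (0,1): R0 −= (1)R1 → (1, 0, 6, 2)
  clear (2,1): R2 −= (4)R1 → (0, 0, 8, 12)
pivot(2,2)=8: scale R2 → (0, 0, 1, 8)
  clear (0,2): R0 −= (6)R2 → (1, 0, 0, 6)
  clear (1,2): R1 −= (6)R2 → (0, 1, 0, 4)
  clear (3,2): R3 −= (1)R2 → (0, 0, 0, 12)
pivot(3,3)=12: scale R3 → (0, 0, 0, 1)
  clear (0,3): R0 −= (6)R3 → (1, 0, 0, 0)
  clear (1,3): R1 −= (4)R3 → (0, 1, 0, 0)
  clear (2,3): R2 −= (8)R3 → (0, 0, 1, 0)

rank = 4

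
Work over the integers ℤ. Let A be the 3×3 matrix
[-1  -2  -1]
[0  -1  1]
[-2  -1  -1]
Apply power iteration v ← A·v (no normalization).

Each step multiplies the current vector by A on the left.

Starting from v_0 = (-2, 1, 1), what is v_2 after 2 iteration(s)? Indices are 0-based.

v_0 = (-2, 1, 1).
v_1 = A·v_0 = (-1, 0, 2).
v_2 = A·v_1 = (-1, 2, 0).

v_2 = (-1, 2, 0)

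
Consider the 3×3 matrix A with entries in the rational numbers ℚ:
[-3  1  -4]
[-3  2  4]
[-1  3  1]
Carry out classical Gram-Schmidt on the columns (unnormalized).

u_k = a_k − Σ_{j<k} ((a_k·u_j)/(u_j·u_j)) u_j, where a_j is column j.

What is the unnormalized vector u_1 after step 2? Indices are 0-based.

Step 1: u_0 = a_0 = (-3, -3, -1).
Step 2: u_1 = a_1 − (-12/19)·u_0 = (-17/19, 2/19, 45/19).

u_1 = (-17/19, 2/19, 45/19)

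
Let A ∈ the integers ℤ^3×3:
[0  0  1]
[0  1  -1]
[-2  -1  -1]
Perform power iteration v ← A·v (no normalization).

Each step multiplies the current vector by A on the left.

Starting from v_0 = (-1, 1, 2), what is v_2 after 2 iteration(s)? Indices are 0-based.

v_0 = (-1, 1, 2).
v_1 = A·v_0 = (2, -1, -1).
v_2 = A·v_1 = (-1, 0, -2).

v_2 = (-1, 0, -2)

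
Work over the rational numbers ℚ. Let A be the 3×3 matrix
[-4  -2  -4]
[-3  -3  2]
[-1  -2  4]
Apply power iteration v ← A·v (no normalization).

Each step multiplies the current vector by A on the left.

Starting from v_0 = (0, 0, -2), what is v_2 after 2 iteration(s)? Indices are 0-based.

v_2 = (8, -28, -32)

v_0 = (0, 0, -2).
v_1 = A·v_0 = (8, -4, -8).
v_2 = A·v_1 = (8, -28, -32).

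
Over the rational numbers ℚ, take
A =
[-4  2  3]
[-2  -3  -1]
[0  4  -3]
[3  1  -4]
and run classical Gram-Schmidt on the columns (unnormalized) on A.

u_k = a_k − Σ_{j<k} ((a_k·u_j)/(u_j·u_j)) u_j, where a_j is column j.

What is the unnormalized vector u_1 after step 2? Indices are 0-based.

Step 1: u_0 = a_0 = (-4, -2, 0, 3).
Step 2: u_1 = a_1 − (1/29)·u_0 = (62/29, -85/29, 4, 26/29).

u_1 = (62/29, -85/29, 4, 26/29)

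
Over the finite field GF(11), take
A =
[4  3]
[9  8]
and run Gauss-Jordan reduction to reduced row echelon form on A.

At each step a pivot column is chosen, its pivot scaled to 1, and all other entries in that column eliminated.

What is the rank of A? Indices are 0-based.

pivot(0,0)=4: scale R0 → (1, 9)
  clear (1,0): R1 −= (9)R0 → (0, 4)
pivot(1,1)=4: scale R1 → (0, 1)
  clear (0,1): R0 −= (9)R1 → (1, 0)

rank = 2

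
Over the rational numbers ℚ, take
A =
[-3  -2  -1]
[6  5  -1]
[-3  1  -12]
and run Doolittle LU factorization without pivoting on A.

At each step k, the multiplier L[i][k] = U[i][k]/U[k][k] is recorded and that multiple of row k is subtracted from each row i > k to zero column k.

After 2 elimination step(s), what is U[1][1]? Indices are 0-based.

U[1][1] = 1

[col 0] pivot -3
  R1 -= -2*R0 → (0, 1, -3)  (L[1][0] := -2)
  R2 -= 1*R0 → (0, 3, -11)  (L[2][0] := 1)
[col 1] pivot 1
  R2 -= 3*R1 → (0, 0, -2)  (L[2][1] := 3)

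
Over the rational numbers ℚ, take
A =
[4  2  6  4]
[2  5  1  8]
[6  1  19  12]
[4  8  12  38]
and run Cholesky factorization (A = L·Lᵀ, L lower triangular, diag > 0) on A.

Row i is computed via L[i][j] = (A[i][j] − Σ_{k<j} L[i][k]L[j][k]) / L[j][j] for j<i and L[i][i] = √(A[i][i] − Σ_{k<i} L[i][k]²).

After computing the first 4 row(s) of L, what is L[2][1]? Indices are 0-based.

L[2][1] = -1

Step 1: L[0][0] = √(4) = 2.
  L[1][0] = (2) / L[0][0] = 1.
Step 2: L[1][1] = √(4) = 2.
  L[2][0] = (6) / L[0][0] = 3.
  L[2][1] = (-2) / L[1][1] = -1.
Step 3: L[2][2] = √(9) = 3.
  L[3][0] = (4) / L[0][0] = 2.
  L[3][1] = (6) / L[1][1] = 3.
  L[3][2] = (9) / L[2][2] = 3.
Step 4: L[3][3] = √(16) = 4.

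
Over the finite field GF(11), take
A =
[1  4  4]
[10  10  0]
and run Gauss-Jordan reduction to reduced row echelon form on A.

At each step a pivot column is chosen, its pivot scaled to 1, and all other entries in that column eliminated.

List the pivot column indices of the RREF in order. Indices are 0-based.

pivot(0,0)=1: scale R0 → (1, 4, 4)
  clear (1,0): R1 −= (10)R0 → (0, 3, 4)
pivot(1,1)=3: scale R1 → (0, 1, 5)
  clear (0,1): R0 −= (4)R1 → (1, 0, 6)

pivot columns: 0, 1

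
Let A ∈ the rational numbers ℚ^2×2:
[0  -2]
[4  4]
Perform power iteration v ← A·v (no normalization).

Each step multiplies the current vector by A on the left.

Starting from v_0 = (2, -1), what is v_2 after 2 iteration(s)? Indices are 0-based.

v_0 = (2, -1).
v_1 = A·v_0 = (2, 4).
v_2 = A·v_1 = (-8, 24).

v_2 = (-8, 24)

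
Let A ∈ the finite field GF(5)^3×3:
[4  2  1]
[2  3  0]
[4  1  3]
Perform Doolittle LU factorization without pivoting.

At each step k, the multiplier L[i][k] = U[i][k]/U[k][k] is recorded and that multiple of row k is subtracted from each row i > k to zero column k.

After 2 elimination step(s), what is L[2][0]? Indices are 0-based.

L[2][0] = 1

Step 1: pivot at (0,0) is 4.
  row1 ← row1 − (3)·row0  ⇒  L[1][0]=3, U row1=(0, 2, 2)
  row2 ← row2 − (1)·row0  ⇒  L[2][0]=1, U row2=(0, 4, 2)
Step 2: pivot at (1,1) is 2.
  row2 ← row2 − (2)·row1  ⇒  L[2][1]=2, U row2=(0, 0, 3)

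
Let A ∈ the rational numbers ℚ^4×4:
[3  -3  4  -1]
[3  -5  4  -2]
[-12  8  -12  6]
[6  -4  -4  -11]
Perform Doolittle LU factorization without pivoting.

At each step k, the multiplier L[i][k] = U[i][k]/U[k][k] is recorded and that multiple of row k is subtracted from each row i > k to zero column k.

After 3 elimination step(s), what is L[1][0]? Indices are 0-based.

Step 1: pivot at (0,0) is 3.
  row1 ← row1 − (1)·row0  ⇒  L[1][0]=1, U row1=(0, -2, 0, -1)
  row2 ← row2 − (-4)·row0  ⇒  L[2][0]=-4, U row2=(0, -4, 4, 2)
  row3 ← row3 − (2)·row0  ⇒  L[3][0]=2, U row3=(0, 2, -12, -9)
Step 2: pivot at (1,1) is -2.
  row2 ← row2 − (2)·row1  ⇒  L[2][1]=2, U row2=(0, 0, 4, 4)
  row3 ← row3 − (-1)·row1  ⇒  L[3][1]=-1, U row3=(0, 0, -12, -10)
Step 3: pivot at (2,2) is 4.
  row3 ← row3 − (-3)·row2  ⇒  L[3][2]=-3, U row3=(0, 0, 0, 2)

L[1][0] = 1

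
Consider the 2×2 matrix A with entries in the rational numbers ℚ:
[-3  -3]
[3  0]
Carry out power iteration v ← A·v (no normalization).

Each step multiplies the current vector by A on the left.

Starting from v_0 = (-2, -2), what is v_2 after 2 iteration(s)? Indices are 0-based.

v_0 = (-2, -2).
v_1 = A·v_0 = (12, -6).
v_2 = A·v_1 = (-18, 36).

v_2 = (-18, 36)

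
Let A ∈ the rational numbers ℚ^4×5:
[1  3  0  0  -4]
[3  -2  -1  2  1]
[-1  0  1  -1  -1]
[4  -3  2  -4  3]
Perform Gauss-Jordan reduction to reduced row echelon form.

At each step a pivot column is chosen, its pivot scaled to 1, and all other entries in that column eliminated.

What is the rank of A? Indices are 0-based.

[1] R0 /= 1  ⇒  (1, 3, 0, 0, -4)
     R1 -= 3·R0  ⇒  (0, -11, -1, 2, 13)
     R2 -= -1·R0  ⇒  (0, 3, 1, -1, -5)
     R3 -= 4·R0  ⇒  (0, -15, 2, -4, 19)
[2] R1 /= -11  ⇒  (0, 1, 1/11, -2/11, -13/11)
     R0 -= 3·R1  ⇒  (1, 0, -3/11, 6/11, -5/11)
     R2 -= 3·R1  ⇒  (0, 0, 8/11, -5/11, -16/11)
     R3 -= -15·R1  ⇒  (0, 0, 37/11, -74/11, 14/11)
[3] R2 /= 8/11  ⇒  (0, 0, 1, -5/8, -2)
     R0 -= -3/11·R2  ⇒  (1, 0, 0, 3/8, -1)
     R1 -= 1/11·R2  ⇒  (0, 1, 0, -1/8, -1)
     R3 -= 37/11·R2  ⇒  (0, 0, 0, -37/8, 8)
[4] R3 /= -37/8  ⇒  (0, 0, 0, 1, -64/37)
     R0 -= 3/8·R3  ⇒  (1, 0, 0, 0, -13/37)
     R1 -= -1/8·R3  ⇒  (0, 1, 0, 0, -45/37)
     R2 -= -5/8·R3  ⇒  (0, 0, 1, 0, -114/37)

rank = 4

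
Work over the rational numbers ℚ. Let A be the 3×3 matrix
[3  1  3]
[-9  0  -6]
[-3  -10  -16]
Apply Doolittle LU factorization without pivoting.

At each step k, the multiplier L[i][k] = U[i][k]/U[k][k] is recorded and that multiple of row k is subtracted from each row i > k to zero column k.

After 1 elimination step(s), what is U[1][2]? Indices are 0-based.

Step 1: pivot at (0,0) is 3.
  row1 ← row1 − (-3)·row0  ⇒  L[1][0]=-3, U row1=(0, 3, 3)
  row2 ← row2 − (-1)·row0  ⇒  L[2][0]=-1, U row2=(0, -9, -13)

U[1][2] = 3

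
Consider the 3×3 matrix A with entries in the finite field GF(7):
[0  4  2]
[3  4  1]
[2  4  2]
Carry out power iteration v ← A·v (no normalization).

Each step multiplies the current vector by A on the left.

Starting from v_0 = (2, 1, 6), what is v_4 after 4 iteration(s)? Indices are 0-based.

v_4 = (5, 4, 2)

v_0 = (2, 1, 6).
v_1 = A·v_0 = (2, 2, 6).
v_2 = A·v_1 = (6, 6, 3).
v_3 = A·v_2 = (2, 3, 0).
v_4 = A·v_3 = (5, 4, 2).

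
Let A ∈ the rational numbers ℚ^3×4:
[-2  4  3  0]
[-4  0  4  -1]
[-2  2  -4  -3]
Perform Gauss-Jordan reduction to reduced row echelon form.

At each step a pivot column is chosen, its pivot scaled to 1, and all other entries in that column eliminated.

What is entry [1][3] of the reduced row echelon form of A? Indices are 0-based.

step 1: normalize row 0 (÷-2) = (1, -2, -3/2, 0)
  row 1: subtract -4×row0 = (0, -8, -2, -1)
  row 2: subtract -2×row0 = (0, -2, -7, -3)
step 2: normalize row 1 (÷-8) = (0, 1, 1/4, 1/8)
  row 0: subtract -2×row1 = (1, 0, -1, 1/4)
  row 2: subtract -2×row1 = (0, 0, -13/2, -11/4)
step 3: normalize row 2 (÷-13/2) = (0, 0, 1, 11/26)
  row 0: subtract -1×row2 = (1, 0, 0, 35/52)
  row 1: subtract 1/4×row2 = (0, 1, 0, 1/52)

M[1][3] = 1/52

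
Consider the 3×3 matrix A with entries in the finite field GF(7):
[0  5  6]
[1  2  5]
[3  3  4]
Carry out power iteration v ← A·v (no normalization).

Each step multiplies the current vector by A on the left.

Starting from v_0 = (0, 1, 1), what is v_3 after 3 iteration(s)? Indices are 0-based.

v_0 = (0, 1, 1).
v_1 = A·v_0 = (4, 0, 0).
v_2 = A·v_1 = (0, 4, 5).
v_3 = A·v_2 = (1, 5, 4).

v_3 = (1, 5, 4)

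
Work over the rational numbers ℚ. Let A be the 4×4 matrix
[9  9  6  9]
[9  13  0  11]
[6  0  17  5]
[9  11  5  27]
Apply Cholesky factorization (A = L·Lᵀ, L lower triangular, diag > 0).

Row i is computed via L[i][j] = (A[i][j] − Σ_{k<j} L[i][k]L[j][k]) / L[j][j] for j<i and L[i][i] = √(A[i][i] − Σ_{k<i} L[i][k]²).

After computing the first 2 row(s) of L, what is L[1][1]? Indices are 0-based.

Step 1: L[0][0] = √(9) = 3.
  L[1][0] = (9) / L[0][0] = 3.
Step 2: L[1][1] = √(4) = 2.

L[1][1] = 2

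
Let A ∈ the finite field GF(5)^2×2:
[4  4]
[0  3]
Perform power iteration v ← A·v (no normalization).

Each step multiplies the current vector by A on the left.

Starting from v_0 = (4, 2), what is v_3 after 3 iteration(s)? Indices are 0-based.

v_0 = (4, 2).
v_1 = A·v_0 = (4, 1).
v_2 = A·v_1 = (0, 3).
v_3 = A·v_2 = (2, 4).

v_3 = (2, 4)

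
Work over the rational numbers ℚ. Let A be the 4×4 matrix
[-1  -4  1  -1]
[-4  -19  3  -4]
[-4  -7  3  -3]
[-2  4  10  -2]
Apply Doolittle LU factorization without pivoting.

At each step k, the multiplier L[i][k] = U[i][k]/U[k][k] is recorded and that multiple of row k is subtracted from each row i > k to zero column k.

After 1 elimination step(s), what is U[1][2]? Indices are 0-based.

[col 0] pivot -1
  R1 -= 4*R0 → (0, -3, -1, 0)  (L[1][0] := 4)
  R2 -= 4*R0 → (0, 9, -1, 1)  (L[2][0] := 4)
  R3 -= 2*R0 → (0, 12, 8, 0)  (L[3][0] := 2)

U[1][2] = -1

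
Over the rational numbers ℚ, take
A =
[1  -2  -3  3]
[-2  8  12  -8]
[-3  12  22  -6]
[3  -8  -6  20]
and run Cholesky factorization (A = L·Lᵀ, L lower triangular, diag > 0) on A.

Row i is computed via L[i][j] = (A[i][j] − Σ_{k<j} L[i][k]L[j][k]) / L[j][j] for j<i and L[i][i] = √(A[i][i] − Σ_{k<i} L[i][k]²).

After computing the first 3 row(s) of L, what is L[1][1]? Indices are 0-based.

L[1][1] = 2

Step 1: L[0][0] = √(1) = 1.
  L[1][0] = (-2) / L[0][0] = -2.
Step 2: L[1][1] = √(4) = 2.
  L[2][0] = (-3) / L[0][0] = -3.
  L[2][1] = (6) / L[1][1] = 3.
Step 3: L[2][2] = √(4) = 2.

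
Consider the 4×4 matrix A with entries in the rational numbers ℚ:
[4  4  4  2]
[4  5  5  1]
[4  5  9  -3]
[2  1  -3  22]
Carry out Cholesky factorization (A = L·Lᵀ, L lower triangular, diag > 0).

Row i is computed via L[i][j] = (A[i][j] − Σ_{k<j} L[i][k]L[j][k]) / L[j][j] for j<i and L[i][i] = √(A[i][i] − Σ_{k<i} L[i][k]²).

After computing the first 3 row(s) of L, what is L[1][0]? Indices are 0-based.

L[1][0] = 2

Step 1: L[0][0] = √(4) = 2.
  L[1][0] = (4) / L[0][0] = 2.
Step 2: L[1][1] = √(1) = 1.
  L[2][0] = (4) / L[0][0] = 2.
  L[2][1] = (1) / L[1][1] = 1.
Step 3: L[2][2] = √(4) = 2.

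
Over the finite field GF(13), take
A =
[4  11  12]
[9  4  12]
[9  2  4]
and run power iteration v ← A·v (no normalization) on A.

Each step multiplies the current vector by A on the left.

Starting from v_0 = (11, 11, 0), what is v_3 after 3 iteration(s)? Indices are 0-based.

v_3 = (7, 5, 11)

v_0 = (11, 11, 0).
v_1 = A·v_0 = (9, 0, 4).
v_2 = A·v_1 = (6, 12, 6).
v_3 = A·v_2 = (7, 5, 11).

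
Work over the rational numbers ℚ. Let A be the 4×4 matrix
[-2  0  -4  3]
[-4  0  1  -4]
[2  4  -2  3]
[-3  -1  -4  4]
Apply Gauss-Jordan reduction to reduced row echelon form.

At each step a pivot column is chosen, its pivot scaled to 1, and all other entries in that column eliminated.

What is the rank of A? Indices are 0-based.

rank = 4

[1] R0 /= -2  ⇒  (1, 0, 2, -3/2)
     R1 -= -4·R0  ⇒  (0, 0, 9, -10)
     R2 -= 2·R0  ⇒  (0, 4, -6, 6)
     R3 -= -3·R0  ⇒  (0, -1, 2, -1/2)
[2] R1 <-> R2
[2] R1 /= 4  ⇒  (0, 1, -3/2, 3/2)
     R3 -= -1·R1  ⇒  (0, 0, 1/2, 1)
[3] R2 /= 9  ⇒  (0, 0, 1, -10/9)
     R0 -= 2·R2  ⇒  (1, 0, 0, 13/18)
     R1 -= -3/2·R2  ⇒  (0, 1, 0, -1/6)
     R3 -= 1/2·R2  ⇒  (0, 0, 0, 14/9)
[4] R3 /= 14/9  ⇒  (0, 0, 0, 1)
     R0 -= 13/18·R3  ⇒  (1, 0, 0, 0)
     R1 -= -1/6·R3  ⇒  (0, 1, 0, 0)
     R2 -= -10/9·R3  ⇒  (0, 0, 1, 0)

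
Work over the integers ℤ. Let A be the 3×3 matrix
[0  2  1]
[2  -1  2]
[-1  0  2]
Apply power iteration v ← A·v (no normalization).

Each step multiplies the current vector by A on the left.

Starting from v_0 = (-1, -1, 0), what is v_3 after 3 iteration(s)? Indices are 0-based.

v_3 = (2, 7, 9)

v_0 = (-1, -1, 0).
v_1 = A·v_0 = (-2, -1, 1).
v_2 = A·v_1 = (-1, -1, 4).
v_3 = A·v_2 = (2, 7, 9).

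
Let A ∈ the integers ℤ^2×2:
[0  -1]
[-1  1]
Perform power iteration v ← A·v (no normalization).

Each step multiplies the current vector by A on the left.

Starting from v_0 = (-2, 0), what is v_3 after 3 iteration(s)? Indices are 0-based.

v_3 = (-2, 4)

v_0 = (-2, 0).
v_1 = A·v_0 = (0, 2).
v_2 = A·v_1 = (-2, 2).
v_3 = A·v_2 = (-2, 4).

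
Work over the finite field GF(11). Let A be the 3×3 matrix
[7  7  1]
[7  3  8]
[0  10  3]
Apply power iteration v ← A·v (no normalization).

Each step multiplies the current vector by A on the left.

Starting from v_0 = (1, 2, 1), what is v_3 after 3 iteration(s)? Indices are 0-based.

v_0 = (1, 2, 1).
v_1 = A·v_0 = (0, 10, 1).
v_2 = A·v_1 = (5, 5, 4).
v_3 = A·v_2 = (8, 5, 7).

v_3 = (8, 5, 7)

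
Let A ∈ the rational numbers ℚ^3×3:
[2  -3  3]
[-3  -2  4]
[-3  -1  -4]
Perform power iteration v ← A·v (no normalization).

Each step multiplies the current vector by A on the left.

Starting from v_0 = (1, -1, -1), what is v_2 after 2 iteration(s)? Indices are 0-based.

v_2 = (25, 12, -9)

v_0 = (1, -1, -1).
v_1 = A·v_0 = (2, -5, 2).
v_2 = A·v_1 = (25, 12, -9).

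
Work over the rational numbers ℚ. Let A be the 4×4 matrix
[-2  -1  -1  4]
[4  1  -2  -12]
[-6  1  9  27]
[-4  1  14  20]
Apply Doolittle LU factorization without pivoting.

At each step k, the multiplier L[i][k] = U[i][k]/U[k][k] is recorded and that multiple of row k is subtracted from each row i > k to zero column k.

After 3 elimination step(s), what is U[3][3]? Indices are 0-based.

Step 1: pivot at (0,0) is -2.
  row1 ← row1 − (-2)·row0  ⇒  L[1][0]=-2, U row1=(0, -1, -4, -4)
  row2 ← row2 − (3)·row0  ⇒  L[2][0]=3, U row2=(0, 4, 12, 15)
  row3 ← row3 − (2)·row0  ⇒  L[3][0]=2, U row3=(0, 3, 16, 12)
Step 2: pivot at (1,1) is -1.
  row2 ← row2 − (-4)·row1  ⇒  L[2][1]=-4, U row2=(0, 0, -4, -1)
  row3 ← row3 − (-3)·row1  ⇒  L[3][1]=-3, U row3=(0, 0, 4, 0)
Step 3: pivot at (2,2) is -4.
  row3 ← row3 − (-1)·row2  ⇒  L[3][2]=-1, U row3=(0, 0, 0, -1)

U[3][3] = -1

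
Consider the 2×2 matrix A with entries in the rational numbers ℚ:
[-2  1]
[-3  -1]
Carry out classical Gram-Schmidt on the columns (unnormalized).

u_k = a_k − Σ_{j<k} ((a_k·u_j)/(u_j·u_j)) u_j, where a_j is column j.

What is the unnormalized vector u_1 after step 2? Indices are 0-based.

Step 1: u_0 = a_0 = (-2, -3).
Step 2: u_1 = a_1 − (1/13)·u_0 = (15/13, -10/13).

u_1 = (15/13, -10/13)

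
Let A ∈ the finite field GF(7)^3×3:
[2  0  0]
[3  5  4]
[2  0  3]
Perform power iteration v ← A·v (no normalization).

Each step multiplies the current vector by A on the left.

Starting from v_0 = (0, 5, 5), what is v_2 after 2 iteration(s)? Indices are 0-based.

v_0 = (0, 5, 5).
v_1 = A·v_0 = (0, 3, 1).
v_2 = A·v_1 = (0, 5, 3).

v_2 = (0, 5, 3)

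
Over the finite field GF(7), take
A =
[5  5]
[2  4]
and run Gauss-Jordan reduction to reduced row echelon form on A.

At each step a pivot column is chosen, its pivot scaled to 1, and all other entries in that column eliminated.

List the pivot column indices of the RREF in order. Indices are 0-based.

[1] R0 /= 5  ⇒  (1, 1)
     R1 -= 2·R0  ⇒  (0, 2)
[2] R1 /= 2  ⇒  (0, 1)
     R0 -= 1·R1  ⇒  (1, 0)

pivot columns: 0, 1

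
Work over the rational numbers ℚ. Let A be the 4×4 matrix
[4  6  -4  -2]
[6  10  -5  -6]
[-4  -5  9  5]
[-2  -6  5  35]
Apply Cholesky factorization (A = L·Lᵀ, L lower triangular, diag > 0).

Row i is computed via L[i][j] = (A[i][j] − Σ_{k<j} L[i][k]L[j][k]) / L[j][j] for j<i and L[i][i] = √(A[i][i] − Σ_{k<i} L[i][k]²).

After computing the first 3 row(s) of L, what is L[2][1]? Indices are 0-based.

Step 1: L[0][0] = √(4) = 2.
  L[1][0] = (6) / L[0][0] = 3.
Step 2: L[1][1] = √(1) = 1.
  L[2][0] = (-4) / L[0][0] = -2.
  L[2][1] = (1) / L[1][1] = 1.
Step 3: L[2][2] = √(4) = 2.

L[2][1] = 1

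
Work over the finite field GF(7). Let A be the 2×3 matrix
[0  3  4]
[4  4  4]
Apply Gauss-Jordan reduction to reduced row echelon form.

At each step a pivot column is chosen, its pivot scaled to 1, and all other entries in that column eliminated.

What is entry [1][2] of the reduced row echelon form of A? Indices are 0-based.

step 1: exchange rows 0,1
step 1: normalize row 0 (÷4) = (1, 1, 1)
step 2: normalize row 1 (÷3) = (0, 1, 6)
  row 0: subtract 1×row1 = (1, 0, 2)

M[1][2] = 6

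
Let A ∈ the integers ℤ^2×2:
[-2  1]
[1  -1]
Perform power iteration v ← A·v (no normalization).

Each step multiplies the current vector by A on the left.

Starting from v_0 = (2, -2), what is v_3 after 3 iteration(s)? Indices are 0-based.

v_3 = (-42, 26)

v_0 = (2, -2).
v_1 = A·v_0 = (-6, 4).
v_2 = A·v_1 = (16, -10).
v_3 = A·v_2 = (-42, 26).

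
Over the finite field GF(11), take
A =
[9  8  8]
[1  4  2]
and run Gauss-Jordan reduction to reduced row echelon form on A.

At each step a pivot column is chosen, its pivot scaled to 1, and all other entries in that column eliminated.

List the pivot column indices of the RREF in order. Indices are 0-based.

[1] R0 /= 9  ⇒  (1, 7, 7)
     R1 -= 1·R0  ⇒  (0, 8, 6)
[2] R1 /= 8  ⇒  (0, 1, 9)
     R0 -= 7·R1  ⇒  (1, 0, 10)

pivot columns: 0, 1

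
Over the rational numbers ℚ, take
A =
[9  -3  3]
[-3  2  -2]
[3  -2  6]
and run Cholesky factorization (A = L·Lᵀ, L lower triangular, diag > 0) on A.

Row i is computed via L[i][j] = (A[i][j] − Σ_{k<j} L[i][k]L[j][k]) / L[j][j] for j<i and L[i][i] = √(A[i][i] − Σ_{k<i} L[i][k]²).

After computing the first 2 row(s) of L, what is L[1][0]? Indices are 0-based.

Step 1: L[0][0] = √(9) = 3.
  L[1][0] = (-3) / L[0][0] = -1.
Step 2: L[1][1] = √(1) = 1.

L[1][0] = -1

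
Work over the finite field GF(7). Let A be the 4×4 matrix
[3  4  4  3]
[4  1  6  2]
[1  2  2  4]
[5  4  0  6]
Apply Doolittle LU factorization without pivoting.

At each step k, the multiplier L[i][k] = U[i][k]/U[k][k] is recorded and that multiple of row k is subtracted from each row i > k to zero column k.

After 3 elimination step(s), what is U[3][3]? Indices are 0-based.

k=0: U[0][0]=3
  eliminate (1,0): mult=6, new row 1: (0, 5, 3, 5); set L[1][0]=6
  eliminate (2,0): mult=5, new row 2: (0, 3, 3, 3); set L[2][0]=5
  eliminate (3,0): mult=4, new row 3: (0, 2, 5, 1); set L[3][0]=4
k=1: U[1][1]=5
  eliminate (2,1): mult=2, new row 2: (0, 0, 4, 0); set L[2][1]=2
  eliminate (3,1): mult=6, new row 3: (0, 0, 1, 6); set L[3][1]=6
k=2: U[2][2]=4
  eliminate (3,2): mult=2, new row 3: (0, 0, 0, 6); set L[3][2]=2

U[3][3] = 6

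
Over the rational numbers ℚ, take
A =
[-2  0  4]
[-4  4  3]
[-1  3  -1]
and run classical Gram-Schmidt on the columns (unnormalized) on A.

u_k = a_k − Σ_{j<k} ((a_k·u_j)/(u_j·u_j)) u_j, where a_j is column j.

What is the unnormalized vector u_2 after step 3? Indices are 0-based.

u_2 = (12/41, -9/41, 12/41)

Step 1: u_0 = a_0 = (-2, -4, -1).
Step 2: u_1 = a_1 − (-19/21)·u_0 = (-38/21, 8/21, 44/21).
Step 3: u_2 = a_2 − (-19/21)·u_0 − (-43/41)·u_1 = (12/41, -9/41, 12/41).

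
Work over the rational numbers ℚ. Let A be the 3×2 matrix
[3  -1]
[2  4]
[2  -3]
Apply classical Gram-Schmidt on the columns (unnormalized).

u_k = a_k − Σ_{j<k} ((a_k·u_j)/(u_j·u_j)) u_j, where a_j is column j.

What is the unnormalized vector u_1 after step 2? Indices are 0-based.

Step 1: u_0 = a_0 = (3, 2, 2).
Step 2: u_1 = a_1 − (-1/17)·u_0 = (-14/17, 70/17, -49/17).

u_1 = (-14/17, 70/17, -49/17)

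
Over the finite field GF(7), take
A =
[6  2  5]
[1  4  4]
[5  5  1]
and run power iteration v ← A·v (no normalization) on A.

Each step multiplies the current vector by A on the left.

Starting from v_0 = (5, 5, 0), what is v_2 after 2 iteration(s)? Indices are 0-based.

v_2 = (1, 4, 4)

v_0 = (5, 5, 0).
v_1 = A·v_0 = (5, 4, 1).
v_2 = A·v_1 = (1, 4, 4).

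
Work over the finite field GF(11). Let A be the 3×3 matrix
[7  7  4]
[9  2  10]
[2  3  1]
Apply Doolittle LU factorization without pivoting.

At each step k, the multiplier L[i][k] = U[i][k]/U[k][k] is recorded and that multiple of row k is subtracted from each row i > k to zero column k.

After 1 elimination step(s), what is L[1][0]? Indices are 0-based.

k=0: U[0][0]=7
  eliminate (1,0): mult=6, new row 1: (0, 4, 8); set L[1][0]=6
  eliminate (2,0): mult=5, new row 2: (0, 1, 3); set L[2][0]=5

L[1][0] = 6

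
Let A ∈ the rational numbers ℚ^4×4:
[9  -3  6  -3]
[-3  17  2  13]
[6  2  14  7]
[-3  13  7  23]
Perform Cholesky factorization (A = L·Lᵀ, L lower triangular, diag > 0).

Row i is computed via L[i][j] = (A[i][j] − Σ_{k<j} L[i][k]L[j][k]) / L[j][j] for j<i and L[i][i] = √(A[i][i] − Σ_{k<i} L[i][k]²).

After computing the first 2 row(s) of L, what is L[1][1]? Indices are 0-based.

L[1][1] = 4

Step 1: L[0][0] = √(9) = 3.
  L[1][0] = (-3) / L[0][0] = -1.
Step 2: L[1][1] = √(16) = 4.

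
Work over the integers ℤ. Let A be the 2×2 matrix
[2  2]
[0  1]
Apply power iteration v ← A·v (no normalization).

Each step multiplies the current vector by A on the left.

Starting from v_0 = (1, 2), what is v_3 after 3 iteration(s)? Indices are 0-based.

v_3 = (36, 2)

v_0 = (1, 2).
v_1 = A·v_0 = (6, 2).
v_2 = A·v_1 = (16, 2).
v_3 = A·v_2 = (36, 2).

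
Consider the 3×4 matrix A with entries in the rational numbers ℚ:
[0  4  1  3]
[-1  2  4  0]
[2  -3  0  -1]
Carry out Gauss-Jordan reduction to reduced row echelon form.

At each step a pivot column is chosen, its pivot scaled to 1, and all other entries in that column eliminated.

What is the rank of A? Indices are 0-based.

rank = 3

[1] R0 <-> R1
[1] R0 /= -1  ⇒  (1, -2, -4, 0)
     R2 -= 2·R0  ⇒  (0, 1, 8, -1)
[2] R1 /= 4  ⇒  (0, 1, 1/4, 3/4)
     R0 -= -2·R1  ⇒  (1, 0, -7/2, 3/2)
     R2 -= 1·R1  ⇒  (0, 0, 31/4, -7/4)
[3] R2 /= 31/4  ⇒  (0, 0, 1, -7/31)
     R0 -= -7/2·R2  ⇒  (1, 0, 0, 22/31)
     R1 -= 1/4·R2  ⇒  (0, 1, 0, 25/31)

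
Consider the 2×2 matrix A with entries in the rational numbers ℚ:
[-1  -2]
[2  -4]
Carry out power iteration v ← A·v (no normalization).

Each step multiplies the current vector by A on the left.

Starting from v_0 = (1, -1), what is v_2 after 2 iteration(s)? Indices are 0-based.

v_0 = (1, -1).
v_1 = A·v_0 = (1, 6).
v_2 = A·v_1 = (-13, -22).

v_2 = (-13, -22)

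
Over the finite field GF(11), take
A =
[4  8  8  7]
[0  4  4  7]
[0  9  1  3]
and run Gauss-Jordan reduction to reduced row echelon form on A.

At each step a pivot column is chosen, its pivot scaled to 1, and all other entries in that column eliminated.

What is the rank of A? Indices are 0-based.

rank = 3

step 1: normalize row 0 (÷4) = (1, 2, 2, 10)
step 2: normalize row 1 (÷4) = (0, 1, 1, 10)
  row 0: subtract 2×row1 = (1, 0, 0, 1)
  row 2: subtract 9×row1 = (0, 0, 3, 1)
step 3: normalize row 2 (÷3) = (0, 0, 1, 4)
  row 1: subtract 1×row2 = (0, 1, 0, 6)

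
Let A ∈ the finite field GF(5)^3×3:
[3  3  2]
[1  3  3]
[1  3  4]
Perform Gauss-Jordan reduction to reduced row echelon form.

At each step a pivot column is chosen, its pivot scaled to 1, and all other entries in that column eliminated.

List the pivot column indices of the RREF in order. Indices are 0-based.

[1] R0 /= 3  ⇒  (1, 1, 4)
     R1 -= 1·R0  ⇒  (0, 2, 4)
     R2 -= 1·R0  ⇒  (0, 2, 0)
[2] R1 /= 2  ⇒  (0, 1, 2)
     R0 -= 1·R1  ⇒  (1, 0, 2)
     R2 -= 2·R1  ⇒  (0, 0, 1)
[3] R2 /= 1  ⇒  (0, 0, 1)
     R0 -= 2·R2  ⇒  (1, 0, 0)
     R1 -= 2·R2  ⇒  (0, 1, 0)

pivot columns: 0, 1, 2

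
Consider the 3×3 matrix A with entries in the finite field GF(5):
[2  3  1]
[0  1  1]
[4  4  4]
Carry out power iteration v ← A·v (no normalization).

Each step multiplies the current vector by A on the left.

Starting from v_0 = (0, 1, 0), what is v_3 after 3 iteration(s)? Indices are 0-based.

v_3 = (3, 2, 0)

v_0 = (0, 1, 0).
v_1 = A·v_0 = (3, 1, 4).
v_2 = A·v_1 = (3, 0, 2).
v_3 = A·v_2 = (3, 2, 0).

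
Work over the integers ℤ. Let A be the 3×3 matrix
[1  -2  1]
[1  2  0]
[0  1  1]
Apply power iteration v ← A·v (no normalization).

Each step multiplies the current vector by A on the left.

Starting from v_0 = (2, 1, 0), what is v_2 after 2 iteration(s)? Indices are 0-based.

v_0 = (2, 1, 0).
v_1 = A·v_0 = (0, 4, 1).
v_2 = A·v_1 = (-7, 8, 5).

v_2 = (-7, 8, 5)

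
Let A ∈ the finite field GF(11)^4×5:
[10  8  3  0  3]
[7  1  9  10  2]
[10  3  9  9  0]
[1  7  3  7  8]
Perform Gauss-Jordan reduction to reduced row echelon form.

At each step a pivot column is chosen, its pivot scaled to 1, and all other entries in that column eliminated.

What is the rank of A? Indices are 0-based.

step 1: normalize row 0 (÷10) = (1, 3, 8, 0, 8)
  row 1: subtract 7×row0 = (0, 2, 8, 10, 1)
  row 2: subtract 10×row0 = (0, 6, 6, 9, 8)
  row 3: subtract 1×row0 = (0, 4, 6, 7, 0)
step 2: normalize row 1 (÷2) = (0, 1, 4, 5, 6)
  row 0: subtract 3×row1 = (1, 0, 7, 7, 1)
  row 2: subtract 6×row1 = (0, 0, 4, 1, 5)
  row 3: subtract 4×row1 = (0, 0, 1, 9, 9)
step 3: normalize row 2 (÷4) = (0, 0, 1, 3, 4)
  row 0: subtract 7×row2 = (1, 0, 0, 8, 6)
  row 1: subtract 4×row2 = (0, 1, 0, 4, 1)
  row 3: subtract 1×row2 = (0, 0, 0, 6, 5)
step 4: normalize row 3 (÷6) = (0, 0, 0, 1, 10)
  row 0: subtract 8×row3 = (1, 0, 0, 0, 3)
  row 1: subtract 4×row3 = (0, 1, 0, 0, 5)
  row 2: subtract 3×row3 = (0, 0, 1, 0, 7)

rank = 4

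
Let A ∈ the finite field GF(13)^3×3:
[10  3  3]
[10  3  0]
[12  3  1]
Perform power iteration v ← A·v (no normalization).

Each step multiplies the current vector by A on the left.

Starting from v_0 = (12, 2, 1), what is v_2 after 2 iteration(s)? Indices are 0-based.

v_2 = (2, 4, 10)

v_0 = (12, 2, 1).
v_1 = A·v_0 = (12, 9, 8).
v_2 = A·v_1 = (2, 4, 10).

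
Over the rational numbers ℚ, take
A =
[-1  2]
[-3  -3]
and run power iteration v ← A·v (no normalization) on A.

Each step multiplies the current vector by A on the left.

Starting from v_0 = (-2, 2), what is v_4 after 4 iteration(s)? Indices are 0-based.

v_0 = (-2, 2).
v_1 = A·v_0 = (6, 0).
v_2 = A·v_1 = (-6, -18).
v_3 = A·v_2 = (-30, 72).
v_4 = A·v_3 = (174, -126).

v_4 = (174, -126)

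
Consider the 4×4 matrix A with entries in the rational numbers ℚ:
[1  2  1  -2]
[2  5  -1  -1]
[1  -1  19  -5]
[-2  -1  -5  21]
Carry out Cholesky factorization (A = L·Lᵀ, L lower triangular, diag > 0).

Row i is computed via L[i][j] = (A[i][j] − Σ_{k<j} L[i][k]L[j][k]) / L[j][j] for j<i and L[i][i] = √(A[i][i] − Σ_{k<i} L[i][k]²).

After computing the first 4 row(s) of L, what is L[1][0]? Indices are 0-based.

Step 1: L[0][0] = √(1) = 1.
  L[1][0] = (2) / L[0][0] = 2.
Step 2: L[1][1] = √(1) = 1.
  L[2][0] = (1) / L[0][0] = 1.
  L[2][1] = (-3) / L[1][1] = -3.
Step 3: L[2][2] = √(9) = 3.
  L[3][0] = (-2) / L[0][0] = -2.
  L[3][1] = (3) / L[1][1] = 3.
  L[3][2] = (6) / L[2][2] = 2.
Step 4: L[3][3] = √(4) = 2.

L[1][0] = 2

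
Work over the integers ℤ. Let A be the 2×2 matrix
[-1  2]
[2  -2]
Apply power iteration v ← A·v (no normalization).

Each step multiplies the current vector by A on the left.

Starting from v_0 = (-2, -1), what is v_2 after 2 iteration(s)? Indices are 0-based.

v_2 = (-4, 4)

v_0 = (-2, -1).
v_1 = A·v_0 = (0, -2).
v_2 = A·v_1 = (-4, 4).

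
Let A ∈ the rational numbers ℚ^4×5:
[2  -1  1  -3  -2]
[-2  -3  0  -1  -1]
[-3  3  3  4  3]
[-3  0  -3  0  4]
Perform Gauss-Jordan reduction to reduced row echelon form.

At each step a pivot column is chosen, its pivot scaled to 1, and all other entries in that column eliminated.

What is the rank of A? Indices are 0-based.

rank = 4

[1] R0 /= 2  ⇒  (1, -1/2, 1/2, -3/2, -1)
     R1 -= -2·R0  ⇒  (0, -4, 1, -4, -3)
     R2 -= -3·R0  ⇒  (0, 3/2, 9/2, -1/2, 0)
     R3 -= -3·R0  ⇒  (0, -3/2, -3/2, -9/2, 1)
[2] R1 /= -4  ⇒  (0, 1, -1/4, 1, 3/4)
     R0 -= -1/2·R1  ⇒  (1, 0, 3/8, -1, -5/8)
     R2 -= 3/2·R1  ⇒  (0, 0, 39/8, -2, -9/8)
     R3 -= -3/2·R1  ⇒  (0, 0, -15/8, -3, 17/8)
[3] R2 /= 39/8  ⇒  (0, 0, 1, -16/39, -3/13)
     R0 -= 3/8·R2  ⇒  (1, 0, 0, -11/13, -7/13)
     R1 -= -1/4·R2  ⇒  (0, 1, 0, 35/39, 9/13)
     R3 -= -15/8·R2  ⇒  (0, 0, 0, -49/13, 22/13)
[4] R3 /= -49/13  ⇒  (0, 0, 0, 1, -22/49)
     R0 -= -11/13·R3  ⇒  (1, 0, 0, 0, -45/49)
     R1 -= 35/39·R3  ⇒  (0, 1, 0, 0, 23/21)
     R2 -= -16/39·R3  ⇒  (0, 0, 1, 0, -61/147)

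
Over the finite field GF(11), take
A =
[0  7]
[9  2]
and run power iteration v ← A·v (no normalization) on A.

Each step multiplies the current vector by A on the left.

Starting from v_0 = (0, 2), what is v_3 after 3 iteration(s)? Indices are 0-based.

v_3 = (3, 3)

v_0 = (0, 2).
v_1 = A·v_0 = (3, 4).
v_2 = A·v_1 = (6, 2).
v_3 = A·v_2 = (3, 3).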